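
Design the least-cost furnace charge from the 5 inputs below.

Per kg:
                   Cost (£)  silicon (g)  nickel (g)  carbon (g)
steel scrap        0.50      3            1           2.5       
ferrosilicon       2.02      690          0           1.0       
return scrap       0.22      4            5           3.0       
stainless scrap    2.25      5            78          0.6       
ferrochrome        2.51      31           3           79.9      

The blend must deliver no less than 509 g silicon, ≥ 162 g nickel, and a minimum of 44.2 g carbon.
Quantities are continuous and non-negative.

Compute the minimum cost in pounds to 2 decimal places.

Let x1 = kg of steel scrap, x2 = kg of ferrosilicon, x3 = kg of return scrap, x4 = kg of stainless scrap, x5 = kg of ferrochrome.
Minimise 0.5x1 + 2.02x2 + 0.22x3 + 2.25x4 + 2.51x5 subject to:
  3x1 + 690x2 + 4x3 + 5x4 + 31x5 ≥ 509   (silicon)
  1x1 + 5x3 + 78x4 + 3x5 ≥ 162   (nickel)
  2.5x1 + 1x2 + 3x3 + 0.6x4 + 79.9x5 ≥ 44.2   (carbon)
  x1, x2, x3, x4, x5 ≥ 0.
The cheapest feasible vertex uses only ferrosilicon, return scrap, stainless scrap; steel scrap, ferrochrome are not used. There the silicon, nickel, carbon constraints are tight.
Solving gives x2 = 0.6465, x3 = 14.29, x4 = 1.161.
Hence cost = 2.02·0.6465 + 0.22·14.29 + 2.25·1.161 = £7.0620.

£7.06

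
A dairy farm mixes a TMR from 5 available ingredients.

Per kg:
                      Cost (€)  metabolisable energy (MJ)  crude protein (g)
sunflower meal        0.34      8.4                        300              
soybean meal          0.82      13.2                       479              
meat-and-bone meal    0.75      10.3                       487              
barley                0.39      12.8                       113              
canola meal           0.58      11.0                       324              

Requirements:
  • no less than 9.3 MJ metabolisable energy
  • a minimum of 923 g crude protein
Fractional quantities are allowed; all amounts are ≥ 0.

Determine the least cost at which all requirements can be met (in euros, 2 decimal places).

Treat it as an LP. Let x1 = kg of sunflower meal, x2 = kg of soybean meal, x3 = kg of meat-and-bone meal, x4 = kg of barley, x5 = kg of canola meal.
Minimize 0.34x1 + 0.82x2 + 0.75x3 + 0.39x4 + 0.58x5 s.t.:
  8.4x1 + 13.2x2 + 10.3x3 + 12.8x4 + 11x5 ≥ 9.3   (metabolisable energy)
  300x1 + 479x2 + 487x3 + 113x4 + 324x5 ≥ 923   (crude protein)
  x1, x2, x3, x4, x5 ≥ 0.
The minimum-cost mix takes nothing from soybean meal, meat-and-bone meal, barley, canola meal — only sunflower meal. Binding constraint: crude protein.
That vertex is x1 = 3.077.
Total cost: 0.34·3.077 = 1.0462.

€1.05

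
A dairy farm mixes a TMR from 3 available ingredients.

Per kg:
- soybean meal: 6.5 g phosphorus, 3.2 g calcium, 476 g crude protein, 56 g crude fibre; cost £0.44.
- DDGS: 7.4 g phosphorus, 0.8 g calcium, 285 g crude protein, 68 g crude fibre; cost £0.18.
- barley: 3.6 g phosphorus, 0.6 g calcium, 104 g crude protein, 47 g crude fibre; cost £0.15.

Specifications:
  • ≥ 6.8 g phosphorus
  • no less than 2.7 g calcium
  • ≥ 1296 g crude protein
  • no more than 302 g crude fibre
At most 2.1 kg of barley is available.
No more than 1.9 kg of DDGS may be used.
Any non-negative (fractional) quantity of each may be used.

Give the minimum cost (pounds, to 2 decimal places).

Let x1 = kg of soybean meal, x2 = kg of DDGS, x3 = kg of barley.
Minimise 0.44x1 + 0.18x2 + 0.15x3 with:
  6.5x1 + 7.4x2 + 3.6x3 ≥ 6.8   (phosphorus)
  3.2x1 + 0.8x2 + 0.6x3 ≥ 2.7   (calcium)
  476x1 + 285x2 + 104x3 ≥ 1296   (crude protein)
  56x1 + 68x2 + 47x3 ≤ 302   (crude fibre)
  x3 ≤ 2.1
  x2 ≤ 1.9
  x1, x2, x3 ≥ 0.
The cheapest feasible vertex uses only soybean meal, DDGS; barley is not used. There the crude protein and the DDGS cap constraints are tight.
That vertex is x1 = 1.585, x2 = 1.9.
Hence cost = 0.44·1.585 + 0.18·1.9 = £1.0394.

£1.04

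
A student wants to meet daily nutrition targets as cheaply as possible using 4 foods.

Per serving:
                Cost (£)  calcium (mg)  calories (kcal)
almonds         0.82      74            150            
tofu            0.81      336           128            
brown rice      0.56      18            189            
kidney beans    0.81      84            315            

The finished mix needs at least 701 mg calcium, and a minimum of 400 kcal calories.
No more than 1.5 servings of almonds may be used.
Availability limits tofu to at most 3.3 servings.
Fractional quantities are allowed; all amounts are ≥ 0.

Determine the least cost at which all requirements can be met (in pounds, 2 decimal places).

Let x1 = servings of almonds, x2 = servings of tofu, x3 = servings of brown rice, x4 = servings of kidney beans.
Minimise 0.82x1 + 0.81x2 + 0.56x3 + 0.81x4 with:
  74x1 + 336x2 + 18x3 + 84x4 ≥ 701   (calcium)
  150x1 + 128x2 + 189x3 + 315x4 ≥ 400   (calories)
  x1 ≤ 1.5
  x2 ≤ 3.3
  x1, x2, x3, x4 ≥ 0.
The cheapest feasible vertex uses only tofu, kidney beans; almonds, brown rice are not used. There the calcium and calories constraints are tight.
Solving gives x2 = 1.969, x4 = 0.4698.
Hence cost = 0.81·1.969 + 0.81·0.4698 = £1.9754.

£1.98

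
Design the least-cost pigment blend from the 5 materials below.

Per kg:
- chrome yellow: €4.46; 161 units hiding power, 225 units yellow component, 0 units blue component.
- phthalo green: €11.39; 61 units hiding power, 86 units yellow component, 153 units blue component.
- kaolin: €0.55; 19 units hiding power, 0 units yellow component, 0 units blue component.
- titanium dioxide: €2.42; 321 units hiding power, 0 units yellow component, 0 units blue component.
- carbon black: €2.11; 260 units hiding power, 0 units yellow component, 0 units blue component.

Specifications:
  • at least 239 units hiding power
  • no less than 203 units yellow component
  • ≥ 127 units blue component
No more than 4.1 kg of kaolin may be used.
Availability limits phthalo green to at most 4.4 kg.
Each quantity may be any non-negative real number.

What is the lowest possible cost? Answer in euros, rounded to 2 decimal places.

€12.77

Let x1 = kg of chrome yellow, x2 = kg of phthalo green, x3 = kg of kaolin, x4 = kg of titanium dioxide, x5 = kg of carbon black.
Minimize 4.46x1 + 11.39x2 + 0.55x3 + 2.42x4 + 2.11x5 subject to:
  161x1 + 61x2 + 19x3 + 321x4 + 260x5 ≥ 239   (hiding power)
  225x1 + 86x2 ≥ 203   (yellow component)
  153x2 ≥ 127   (blue component)
  x3 ≤ 4.1
  x2 ≤ 4.4
  x1, x2, x3, x4, x5 ≥ 0.
The optimal basis is {chrome yellow, phthalo green, titanium dioxide}; kaolin, carbon black drop out. The hiding power, yellow component, blue component requirements are met with equality.
So chrome yellow = 0.585 kg, phthalo green = 0.8301 kg, titanium dioxide = 0.2934 kg.
Total cost: 4.46·0.585 + 11.39·0.8301 + 2.42·0.2934 = 12.7740.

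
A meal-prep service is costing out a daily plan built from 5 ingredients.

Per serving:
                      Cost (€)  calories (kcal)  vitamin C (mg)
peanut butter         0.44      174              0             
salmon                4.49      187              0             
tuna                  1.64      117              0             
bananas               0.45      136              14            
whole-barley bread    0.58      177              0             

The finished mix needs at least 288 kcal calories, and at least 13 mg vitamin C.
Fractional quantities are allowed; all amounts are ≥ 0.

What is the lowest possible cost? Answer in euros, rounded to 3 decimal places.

Set it up as a linear program. Let x1 = servings of peanut butter, x2 = servings of salmon, x3 = servings of tuna, x4 = servings of bananas, x5 = servings of whole-barley bread.
Minimize 0.44x1 + 4.49x2 + 1.64x3 + 0.45x4 + 0.58x5 with:
  174x1 + 187x2 + 117x3 + 136x4 + 177x5 ≥ 288   (calories)
  14x4 ≥ 13   (vitamin C)
  x1, x2, x3, x4, x5 ≥ 0.
The cheapest feasible vertex uses only peanut butter, bananas; salmon, tuna, whole-barley bread are not used. Binding constraints: calories and vitamin C.
That vertex is x1 = 0.9294, x4 = 0.9286.
Hence cost = 0.44·0.9294 + 0.45·0.9286 = €0.82681.

€0.827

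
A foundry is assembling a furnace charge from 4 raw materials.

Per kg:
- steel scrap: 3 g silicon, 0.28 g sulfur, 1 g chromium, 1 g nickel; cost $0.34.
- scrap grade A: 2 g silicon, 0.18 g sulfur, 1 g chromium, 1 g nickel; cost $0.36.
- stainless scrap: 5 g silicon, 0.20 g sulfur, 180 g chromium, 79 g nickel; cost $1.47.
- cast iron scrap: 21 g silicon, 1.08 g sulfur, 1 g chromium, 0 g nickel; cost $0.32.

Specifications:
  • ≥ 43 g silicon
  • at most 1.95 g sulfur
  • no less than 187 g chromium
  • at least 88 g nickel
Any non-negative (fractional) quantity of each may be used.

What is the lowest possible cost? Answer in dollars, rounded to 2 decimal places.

This is a linear program. Let x1 = kg of steel scrap, x2 = kg of scrap grade A, x3 = kg of stainless scrap, x4 = kg of cast iron scrap.
Minimise 0.34x1 + 0.36x2 + 1.47x3 + 0.32x4 with:
  3x1 + 2x2 + 5x3 + 21x4 ≥ 43   (silicon)
  0.28x1 + 0.18x2 + 0.2x3 + 1.08x4 ≤ 1.95   (sulfur)
  1x1 + 1x2 + 180x3 + 1x4 ≥ 187   (chromium)
  1x1 + 1x2 + 79x3 ≥ 88   (nickel)
  x1, x2, x3, x4 ≥ 0.
The cheapest feasible vertex uses only stainless scrap, cast iron scrap; steel scrap, scrap grade A are not used. There the silicon and sulfur constraints are tight.
That vertex is x3 = 4.575, x4 = 0.9583.
Hence cost = 1.47·4.575 + 0.32·0.9583 = $7.0319.

$7.03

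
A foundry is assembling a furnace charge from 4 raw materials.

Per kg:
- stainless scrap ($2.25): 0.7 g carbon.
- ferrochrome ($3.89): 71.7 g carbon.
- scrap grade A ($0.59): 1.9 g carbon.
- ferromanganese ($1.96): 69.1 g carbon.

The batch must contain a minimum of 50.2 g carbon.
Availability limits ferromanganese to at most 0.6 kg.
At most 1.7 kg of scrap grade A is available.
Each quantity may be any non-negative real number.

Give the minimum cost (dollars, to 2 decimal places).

$1.65

Let x1 = kg of stainless scrap, x2 = kg of ferrochrome, x3 = kg of scrap grade A, x4 = kg of ferromanganese.
min 2.25x1 + 3.89x2 + 0.59x3 + 1.96x4 with:
  0.7x1 + 71.7x2 + 1.9x3 + 69.1x4 ≥ 50.2   (carbon)
  x4 ≤ 0.6
  x3 ≤ 1.7
  x1, x2, x3, x4 ≥ 0.
The cheapest feasible vertex uses only ferrochrome, ferromanganese; stainless scrap, scrap grade A are not used. The carbon and the ferromanganese cap requirements are met with equality.
That vertex is x2 = 0.1219, x4 = 0.6.
Objective = 3.89·0.1219 + 1.96·0.6 = 1.6502.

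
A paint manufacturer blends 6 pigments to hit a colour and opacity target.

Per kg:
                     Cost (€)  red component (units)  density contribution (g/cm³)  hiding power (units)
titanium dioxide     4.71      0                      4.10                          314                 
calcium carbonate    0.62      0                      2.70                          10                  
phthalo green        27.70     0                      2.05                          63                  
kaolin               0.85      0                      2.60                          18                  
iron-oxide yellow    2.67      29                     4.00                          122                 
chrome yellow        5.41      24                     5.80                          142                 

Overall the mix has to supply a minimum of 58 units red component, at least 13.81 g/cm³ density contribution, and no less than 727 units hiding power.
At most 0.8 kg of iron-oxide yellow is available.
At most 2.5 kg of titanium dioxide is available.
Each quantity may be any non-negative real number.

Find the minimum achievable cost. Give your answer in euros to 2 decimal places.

€16.33

Let x1 = kg of titanium dioxide, x2 = kg of calcium carbonate, x3 = kg of phthalo green, x4 = kg of kaolin, x5 = kg of iron-oxide yellow, x6 = kg of chrome yellow.
Minimise 4.71x1 + 0.62x2 + 27.7x3 + 0.85x4 + 2.67x5 + 5.41x6 s.t.:
  29x5 + 24x6 ≥ 58   (red component)
  4.1x1 + 2.7x2 + 2.05x3 + 2.6x4 + 4x5 + 5.8x6 ≥ 13.81   (density contribution)
  314x1 + 10x2 + 63x3 + 18x4 + 122x5 + 142x6 ≥ 727   (hiding power)
  x5 ≤ 0.8
  x1 ≤ 2.5
  x1, x2, x3, x4, x5, x6 ≥ 0.
The minimum-cost mix takes nothing from calcium carbonate, phthalo green, kaolin — only titanium dioxide, iron-oxide yellow, chrome yellow. The red component, hiding power, the iron-oxide yellow cap requirements are met with equality.
That vertex is x1 = 1.349, x5 = 0.8, x6 = 1.45.
Total cost: 4.71·1.349 + 2.67·0.8 + 5.41·1.45 = 16.3343.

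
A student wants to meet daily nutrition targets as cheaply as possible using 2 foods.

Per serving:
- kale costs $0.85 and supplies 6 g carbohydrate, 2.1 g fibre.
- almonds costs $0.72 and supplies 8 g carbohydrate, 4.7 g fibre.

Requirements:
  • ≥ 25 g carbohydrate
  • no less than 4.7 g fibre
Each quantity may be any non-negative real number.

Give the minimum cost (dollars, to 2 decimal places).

$2.25

Treat it as an LP. Let x1 = servings of kale, x2 = servings of almonds.
Minimise 0.85x1 + 0.72x2 with:
  6x1 + 8x2 ≥ 25   (carbohydrate)
  2.1x1 + 4.7x2 ≥ 4.7   (fibre)
  x1, x2 ≥ 0.
The minimum-cost mix takes nothing from kale — only almonds. Binding constraint: carbohydrate.
That vertex is x2 = 3.125.
Cost = 0.72·3.125 = 2.2500.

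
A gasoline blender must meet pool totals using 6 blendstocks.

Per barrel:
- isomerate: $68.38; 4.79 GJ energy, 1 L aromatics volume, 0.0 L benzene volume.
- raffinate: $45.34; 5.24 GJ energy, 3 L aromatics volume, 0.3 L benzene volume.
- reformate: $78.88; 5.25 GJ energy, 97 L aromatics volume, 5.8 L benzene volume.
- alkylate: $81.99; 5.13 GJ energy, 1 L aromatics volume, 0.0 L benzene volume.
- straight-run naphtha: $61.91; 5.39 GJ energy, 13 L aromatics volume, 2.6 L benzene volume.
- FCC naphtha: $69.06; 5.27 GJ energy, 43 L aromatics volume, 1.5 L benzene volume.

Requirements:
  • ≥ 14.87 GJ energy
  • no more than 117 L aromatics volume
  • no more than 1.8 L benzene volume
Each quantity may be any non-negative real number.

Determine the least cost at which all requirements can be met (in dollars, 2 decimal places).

$128.67

Set it up as a linear program. Let x1 = barrels of isomerate, x2 = barrels of raffinate, x3 = barrels of reformate, x4 = barrels of alkylate, x5 = barrels of straight-run naphtha, x6 = barrels of FCC naphtha.
Minimise 68.38x1 + 45.34x2 + 78.88x3 + 81.99x4 + 61.91x5 + 69.06x6 subject to:
  4.79x1 + 5.24x2 + 5.25x3 + 5.13x4 + 5.39x5 + 5.27x6 ≥ 14.87   (energy)
  1x1 + 3x2 + 97x3 + 1x4 + 13x5 + 43x6 ≤ 117   (aromatics volume)
  0.3x2 + 5.8x3 + 2.6x5 + 1.5x6 ≤ 1.8   (benzene volume)
  x1, x2, x3, x4, x5, x6 ≥ 0.
At the optimum only raffinate is positive (isomerate, reformate, alkylate, straight-run naphtha, FCC naphtha = 0). The energy requirement is met with equality.
So raffinate = 2.838 barrels.
Hence cost = 45.34·2.838 = $128.6749.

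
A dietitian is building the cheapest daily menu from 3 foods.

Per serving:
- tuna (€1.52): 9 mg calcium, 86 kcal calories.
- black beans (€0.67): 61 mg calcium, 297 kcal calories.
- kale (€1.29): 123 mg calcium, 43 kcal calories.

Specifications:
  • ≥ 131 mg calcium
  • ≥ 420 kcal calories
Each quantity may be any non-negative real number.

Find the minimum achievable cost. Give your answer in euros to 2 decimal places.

€1.41

Set it up as a linear program. Let x1 = servings of tuna, x2 = servings of black beans, x3 = servings of kale.
min 1.52x1 + 0.67x2 + 1.29x3 with:
  9x1 + 61x2 + 123x3 ≥ 131   (calcium)
  86x1 + 297x2 + 43x3 ≥ 420   (calories)
  x1, x2, x3 ≥ 0.
At the optimum only black beans, kale are positive (tuna = 0). Binding constraints: calcium and calories.
Solving gives x2 = 1.357, x3 = 0.3919.
Hence cost = 0.67·1.357 + 1.29·0.3919 = €1.4147.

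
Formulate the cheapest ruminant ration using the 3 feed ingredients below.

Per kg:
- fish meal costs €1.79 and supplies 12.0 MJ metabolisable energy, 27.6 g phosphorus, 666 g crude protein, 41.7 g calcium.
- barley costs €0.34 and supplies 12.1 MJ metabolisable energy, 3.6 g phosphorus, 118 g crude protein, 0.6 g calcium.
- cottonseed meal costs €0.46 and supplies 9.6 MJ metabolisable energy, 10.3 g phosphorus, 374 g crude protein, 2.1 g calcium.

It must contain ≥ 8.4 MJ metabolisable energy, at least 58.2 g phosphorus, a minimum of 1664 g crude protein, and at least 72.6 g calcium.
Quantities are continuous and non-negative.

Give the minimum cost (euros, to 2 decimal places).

€3.66

Set it up as a linear program. Let x1 = kg of fish meal, x2 = kg of barley, x3 = kg of cottonseed meal.
Minimise 1.79x1 + 0.34x2 + 0.46x3 s.t.:
  12x1 + 12.1x2 + 9.6x3 ≥ 8.4   (metabolisable energy)
  27.6x1 + 3.6x2 + 10.3x3 ≥ 58.2   (phosphorus)
  666x1 + 118x2 + 374x3 ≥ 1664   (crude protein)
  41.7x1 + 0.6x2 + 2.1x3 ≥ 72.6   (calcium)
  x1, x2, x3 ≥ 0.
The minimum-cost mix takes nothing from barley — only fish meal, cottonseed meal. The crude protein and calcium requirements are met with equality.
Solving gives x1 = 1.666, x3 = 1.482.
Cost = 1.79·1.666 + 0.46·1.482 = 3.6639.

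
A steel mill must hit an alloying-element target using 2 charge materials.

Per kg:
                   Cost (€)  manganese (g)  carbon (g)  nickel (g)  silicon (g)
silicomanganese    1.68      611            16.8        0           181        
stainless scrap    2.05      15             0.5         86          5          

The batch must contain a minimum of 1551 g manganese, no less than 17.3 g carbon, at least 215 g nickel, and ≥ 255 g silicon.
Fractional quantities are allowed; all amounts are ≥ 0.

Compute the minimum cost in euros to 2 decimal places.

€9.29

Set it up as a linear program. Let x1 = kg of silicomanganese, x2 = kg of stainless scrap.
Minimize 1.68x1 + 2.05x2 s.t.:
  611x1 + 15x2 ≥ 1551   (manganese)
  16.8x1 + 0.5x2 ≥ 17.3   (carbon)
  86x2 ≥ 215   (nickel)
  181x1 + 5x2 ≥ 255   (silicon)
  x1, x2 ≥ 0.
Both inputs are positive at the optimum. There the manganese and nickel constraints are tight.
That vertex is x1 = 2.477, x2 = 2.5.
Cost = 1.68·2.477 + 2.05·2.5 = 9.2864.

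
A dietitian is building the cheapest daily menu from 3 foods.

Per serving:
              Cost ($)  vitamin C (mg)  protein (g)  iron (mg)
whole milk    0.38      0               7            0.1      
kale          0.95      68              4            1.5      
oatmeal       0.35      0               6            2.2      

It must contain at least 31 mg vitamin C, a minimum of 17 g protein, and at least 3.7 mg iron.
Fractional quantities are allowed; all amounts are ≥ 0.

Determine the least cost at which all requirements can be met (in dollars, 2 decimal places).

Let x1 = servings of whole milk, x2 = servings of kale, x3 = servings of oatmeal.
Minimise 0.38x1 + 0.95x2 + 0.35x3 subject to:
  68x2 ≥ 31   (vitamin C)
  7x1 + 4x2 + 6x3 ≥ 17   (protein)
  0.1x1 + 1.5x2 + 2.2x3 ≥ 3.7   (iron)
  x1, x2, x3 ≥ 0.
The optimal mix uses every input. There the vitamin C, protein, iron constraints are tight.
So whole milk = 1.033 servings, kale = 0.4559 servings, oatmeal = 1.324 servings.
Cost = 0.38·1.033 + 0.95·0.4559 + 0.35·1.324 = 1.2890.

$1.29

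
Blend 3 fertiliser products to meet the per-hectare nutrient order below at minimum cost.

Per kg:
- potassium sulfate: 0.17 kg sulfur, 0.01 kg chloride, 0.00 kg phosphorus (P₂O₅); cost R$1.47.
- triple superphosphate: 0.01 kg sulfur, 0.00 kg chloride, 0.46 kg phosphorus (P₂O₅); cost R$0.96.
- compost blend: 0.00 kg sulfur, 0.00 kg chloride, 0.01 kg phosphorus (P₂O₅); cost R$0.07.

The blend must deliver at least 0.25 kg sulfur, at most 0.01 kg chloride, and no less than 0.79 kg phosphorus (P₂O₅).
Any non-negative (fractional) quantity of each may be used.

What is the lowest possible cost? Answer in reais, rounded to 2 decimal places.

R$9.15

Set it up as a linear program. Let x1 = kg of potassium sulfate, x2 = kg of triple superphosphate, x3 = kg of compost blend.
min 1.47x1 + 0.96x2 + 0.07x3 with:
  0.17x1 + 0.01x2 ≥ 0.25   (sulfur)
  0.01x1 ≤ 0.01   (chloride)
  0.46x2 + 0.01x3 ≥ 0.79   (phosphorus (P₂O₅))
  x1, x2, x3 ≥ 0.
The cheapest feasible vertex uses only potassium sulfate, triple superphosphate; compost blend is not used. The sulfur and chloride requirements are met with equality.
Optimal quantities: potassium sulfate = 1 kg, triple superphosphate = 8 kg.
Objective = 1.47·1 + 0.96·8 = 9.1500.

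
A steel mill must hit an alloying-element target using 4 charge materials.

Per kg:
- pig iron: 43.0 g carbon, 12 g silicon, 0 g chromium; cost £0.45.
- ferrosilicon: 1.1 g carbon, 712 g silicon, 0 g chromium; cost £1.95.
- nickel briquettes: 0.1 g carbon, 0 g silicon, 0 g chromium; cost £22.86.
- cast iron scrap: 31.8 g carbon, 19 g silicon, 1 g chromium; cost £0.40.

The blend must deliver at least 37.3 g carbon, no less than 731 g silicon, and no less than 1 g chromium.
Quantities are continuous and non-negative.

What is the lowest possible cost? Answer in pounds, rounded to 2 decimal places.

Let x1 = kg of pig iron, x2 = kg of ferrosilicon, x3 = kg of nickel briquettes, x4 = kg of cast iron scrap.
Minimise 0.45x1 + 1.95x2 + 22.86x3 + 0.4x4 with:
  43x1 + 1.1x2 + 0.1x3 + 31.8x4 ≥ 37.3   (carbon)
  12x1 + 712x2 + 19x4 ≥ 731   (silicon)
  1x4 ≥ 1   (chromium)
  x1, x2, x3, x4 ≥ 0.
The minimum-cost mix takes nothing from nickel briquettes — only pig iron, ferrosilicon, cast iron scrap. There the carbon, silicon, chromium constraints are tight.
That vertex is x1 = 0.1024, x2 = 0.9983, x4 = 1.
Hence cost = 0.45·0.1024 + 1.95·0.9983 + 0.4·1 = £2.3928.

£2.39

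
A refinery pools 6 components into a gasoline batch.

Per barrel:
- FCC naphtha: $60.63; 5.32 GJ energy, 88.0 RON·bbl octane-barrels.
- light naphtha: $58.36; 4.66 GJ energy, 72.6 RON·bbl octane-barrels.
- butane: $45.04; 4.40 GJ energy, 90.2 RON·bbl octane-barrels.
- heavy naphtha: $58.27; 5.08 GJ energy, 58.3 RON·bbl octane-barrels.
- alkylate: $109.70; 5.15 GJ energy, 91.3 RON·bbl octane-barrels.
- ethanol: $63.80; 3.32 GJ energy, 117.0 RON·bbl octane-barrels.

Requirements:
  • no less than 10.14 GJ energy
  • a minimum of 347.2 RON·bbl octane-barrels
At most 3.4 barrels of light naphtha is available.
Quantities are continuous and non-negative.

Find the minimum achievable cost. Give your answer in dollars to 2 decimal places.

This is a linear program. Let x1 = barrels of FCC naphtha, x2 = barrels of light naphtha, x3 = barrels of butane, x4 = barrels of heavy naphtha, x5 = barrels of alkylate, x6 = barrels of ethanol.
min 60.63x1 + 58.36x2 + 45.04x3 + 58.27x4 + 109.7x5 + 63.8x6 s.t.:
  5.32x1 + 4.66x2 + 4.4x3 + 5.08x4 + 5.15x5 + 3.32x6 ≥ 10.14   (energy)
  88x1 + 72.6x2 + 90.2x3 + 58.3x4 + 91.3x5 + 117x6 ≥ 347.2   (octane-barrels)
  x2 ≤ 3.4
  x1, x2, x3, x4, x5, x6 ≥ 0.
The minimum-cost mix takes nothing from FCC naphtha, light naphtha, heavy naphtha, alkylate, ethanol — only butane. Binding constraint: octane-barrels.
That vertex is x3 = 3.8492.
Total cost: 45.04·3.8492 = 173.3680.

$173.37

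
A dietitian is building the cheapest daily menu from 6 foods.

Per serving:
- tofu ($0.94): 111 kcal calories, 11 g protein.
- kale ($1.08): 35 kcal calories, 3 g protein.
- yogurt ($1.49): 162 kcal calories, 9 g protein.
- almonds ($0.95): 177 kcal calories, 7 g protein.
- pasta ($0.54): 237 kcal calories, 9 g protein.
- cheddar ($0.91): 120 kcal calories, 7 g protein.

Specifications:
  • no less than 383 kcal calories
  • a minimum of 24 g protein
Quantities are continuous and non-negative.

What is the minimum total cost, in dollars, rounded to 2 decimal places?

$1.44

This is a linear program. Let x1 = servings of tofu, x2 = servings of kale, x3 = servings of yogurt, x4 = servings of almonds, x5 = servings of pasta, x6 = servings of cheddar.
Minimize 0.94x1 + 1.08x2 + 1.49x3 + 0.95x4 + 0.54x5 + 0.91x6 with:
  111x1 + 35x2 + 162x3 + 177x4 + 237x5 + 120x6 ≥ 383   (calories)
  11x1 + 3x2 + 9x3 + 7x4 + 9x5 + 7x6 ≥ 24   (protein)
  x1, x2, x3, x4, x5, x6 ≥ 0.
At the optimum only pasta is positive (tofu, kale, yogurt, almonds, cheddar = 0). The protein requirement is met with equality.
So pasta = 2.667 servings.
Objective = 0.54·2.667 = 1.4402.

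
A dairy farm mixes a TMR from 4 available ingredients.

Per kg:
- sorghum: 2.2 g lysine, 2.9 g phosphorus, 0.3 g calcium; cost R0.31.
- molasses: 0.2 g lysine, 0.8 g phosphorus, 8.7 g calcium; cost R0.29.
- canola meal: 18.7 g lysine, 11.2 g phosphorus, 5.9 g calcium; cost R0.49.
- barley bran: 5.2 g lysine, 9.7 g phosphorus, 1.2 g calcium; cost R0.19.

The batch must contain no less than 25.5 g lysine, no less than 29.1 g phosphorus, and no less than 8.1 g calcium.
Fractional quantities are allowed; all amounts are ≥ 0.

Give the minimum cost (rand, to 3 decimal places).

R0.813

Set it up as a linear program. Let x1 = kg of sorghum, x2 = kg of molasses, x3 = kg of canola meal, x4 = kg of barley bran.
Minimize 0.31x1 + 0.29x2 + 0.49x3 + 0.19x4 subject to:
  2.2x1 + 0.2x2 + 18.7x3 + 5.2x4 ≥ 25.5   (lysine)
  2.9x1 + 0.8x2 + 11.2x3 + 9.7x4 ≥ 29.1   (phosphorus)
  0.3x1 + 8.7x2 + 5.9x3 + 1.2x4 ≥ 8.1   (calcium)
  x1, x2, x3, x4 ≥ 0.
The minimum-cost mix takes nothing from sorghum — only molasses, canola meal, barley bran. Binding constraints: lysine, phosphorus, calcium.
Solving gives x2 = 0.1128, x3 = 0.7818, x4 = 2.088.
Objective = 0.29·0.1128 + 0.49·0.7818 + 0.19·2.088 = 0.81251.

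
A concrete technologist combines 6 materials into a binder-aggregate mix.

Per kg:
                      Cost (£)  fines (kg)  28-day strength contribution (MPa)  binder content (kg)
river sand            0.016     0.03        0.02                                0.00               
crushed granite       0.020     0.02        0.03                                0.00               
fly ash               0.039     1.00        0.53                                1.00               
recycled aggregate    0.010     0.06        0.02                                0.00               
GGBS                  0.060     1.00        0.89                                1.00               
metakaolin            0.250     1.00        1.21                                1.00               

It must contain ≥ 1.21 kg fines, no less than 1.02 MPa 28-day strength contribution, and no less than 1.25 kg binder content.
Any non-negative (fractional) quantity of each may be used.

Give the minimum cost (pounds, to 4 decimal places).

Set it up as a linear program. Let x1 = kg of river sand, x2 = kg of crushed granite, x3 = kg of fly ash, x4 = kg of recycled aggregate, x5 = kg of GGBS, x6 = kg of metakaolin.
min 0.016x1 + 0.02x2 + 0.039x3 + 0.01x4 + 0.06x5 + 0.25x6 subject to:
  0.03x1 + 0.02x2 + 1x3 + 0.06x4 + 1x5 + 1x6 ≥ 1.21   (fines)
  0.02x1 + 0.03x2 + 0.53x3 + 0.02x4 + 0.89x5 + 1.21x6 ≥ 1.02   (28-day strength contribution)
  1x3 + 1x5 + 1x6 ≥ 1.25   (binder content)
  x1, x2, x3, x4, x5, x6 ≥ 0.
The minimum-cost mix takes nothing from river sand, crushed granite, recycled aggregate, metakaolin — only fly ash, GGBS. Binding constraints: 28-day strength contribution and binder content.
So fly ash = 0.2569 kg, GGBS = 0.9931 kg.
Hence cost = 0.039·0.2569 + 0.06·0.9931 = £0.069605.

£0.0696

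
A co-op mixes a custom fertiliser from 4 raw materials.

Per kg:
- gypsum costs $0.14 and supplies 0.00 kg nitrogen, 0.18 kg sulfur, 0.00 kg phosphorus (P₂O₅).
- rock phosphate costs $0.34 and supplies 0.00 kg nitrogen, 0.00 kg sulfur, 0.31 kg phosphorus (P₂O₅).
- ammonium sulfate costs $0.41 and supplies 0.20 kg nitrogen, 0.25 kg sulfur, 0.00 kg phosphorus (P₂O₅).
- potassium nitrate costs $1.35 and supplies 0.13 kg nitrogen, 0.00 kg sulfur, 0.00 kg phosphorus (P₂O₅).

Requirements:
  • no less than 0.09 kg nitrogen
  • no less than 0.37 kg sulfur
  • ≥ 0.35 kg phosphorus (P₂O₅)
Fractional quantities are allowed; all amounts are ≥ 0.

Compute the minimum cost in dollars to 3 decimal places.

$0.769

Treat it as an LP. Let x1 = kg of gypsum, x2 = kg of rock phosphate, x3 = kg of ammonium sulfate, x4 = kg of potassium nitrate.
Minimize 0.14x1 + 0.34x2 + 0.41x3 + 1.35x4 s.t.:
  0.2x3 + 0.13x4 ≥ 0.09   (nitrogen)
  0.18x1 + 0.25x3 ≥ 0.37   (sulfur)
  0.31x2 ≥ 0.35   (phosphorus (P₂O₅))
  x1, x2, x3, x4 ≥ 0.
The minimum-cost mix takes nothing from potassium nitrate — only gypsum, rock phosphate, ammonium sulfate. Binding constraints: nitrogen, sulfur, phosphorus (P₂O₅).
That vertex is x1 = 1.431, x2 = 1.129, x3 = 0.45.
Total cost: 0.14·1.431 + 0.34·1.129 + 0.41·0.45 = 0.76870.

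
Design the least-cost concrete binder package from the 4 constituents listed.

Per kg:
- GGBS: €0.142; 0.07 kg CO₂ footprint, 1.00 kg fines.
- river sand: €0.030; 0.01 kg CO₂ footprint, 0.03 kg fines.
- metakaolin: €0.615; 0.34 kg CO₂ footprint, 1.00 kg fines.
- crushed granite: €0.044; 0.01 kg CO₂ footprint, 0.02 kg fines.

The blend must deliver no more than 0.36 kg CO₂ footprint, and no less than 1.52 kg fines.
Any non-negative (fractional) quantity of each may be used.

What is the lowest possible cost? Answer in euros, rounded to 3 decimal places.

Let x1 = kg of GGBS, x2 = kg of river sand, x3 = kg of metakaolin, x4 = kg of crushed granite.
min 0.142x1 + 0.03x2 + 0.615x3 + 0.044x4 subject to:
  0.07x1 + 0.01x2 + 0.34x3 + 0.01x4 ≤ 0.36   (CO₂ footprint)
  1x1 + 0.03x2 + 1x3 + 0.02x4 ≥ 1.52   (fines)
  x1, x2, x3, x4 ≥ 0.
The minimum-cost mix takes nothing from river sand, metakaolin, crushed granite — only GGBS. The fines requirement is met with equality.
So GGBS = 1.52 kg.
Total cost: 0.142·1.52 = 0.21584.

€0.216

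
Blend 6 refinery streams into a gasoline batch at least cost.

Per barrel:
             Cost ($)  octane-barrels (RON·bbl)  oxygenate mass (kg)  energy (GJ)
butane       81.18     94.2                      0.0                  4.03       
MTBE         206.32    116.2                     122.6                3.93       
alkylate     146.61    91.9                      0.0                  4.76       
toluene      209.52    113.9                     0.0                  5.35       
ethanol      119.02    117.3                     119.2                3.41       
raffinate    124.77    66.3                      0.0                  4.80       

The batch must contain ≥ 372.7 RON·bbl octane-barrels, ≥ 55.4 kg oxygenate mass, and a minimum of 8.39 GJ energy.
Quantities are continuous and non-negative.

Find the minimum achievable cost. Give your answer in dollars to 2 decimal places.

Set it up as a linear program. Let x1 = barrels of butane, x2 = barrels of MTBE, x3 = barrels of alkylate, x4 = barrels of toluene, x5 = barrels of ethanol, x6 = barrels of raffinate.
min 81.18x1 + 206.32x2 + 146.61x3 + 209.52x4 + 119.02x5 + 124.77x6 subject to:
  94.2x1 + 116.2x2 + 91.9x3 + 113.9x4 + 117.3x5 + 66.3x6 ≥ 372.7   (octane-barrels)
  122.6x2 + 119.2x5 ≥ 55.4   (oxygenate mass)
  4.03x1 + 3.93x2 + 4.76x3 + 5.35x4 + 3.41x5 + 4.8x6 ≥ 8.39   (energy)
  x1, x2, x3, x4, x5, x6 ≥ 0.
At the optimum only butane, ethanol are positive (MTBE, alkylate, toluene, raffinate = 0). Binding constraints: octane-barrels and oxygenate mass.
Optimal quantities: butane = 3.3777 barrels, ethanol = 0.46477 barrels.
Objective = 81.18·3.3777 + 119.02·0.46477 = 329.5186.

$329.52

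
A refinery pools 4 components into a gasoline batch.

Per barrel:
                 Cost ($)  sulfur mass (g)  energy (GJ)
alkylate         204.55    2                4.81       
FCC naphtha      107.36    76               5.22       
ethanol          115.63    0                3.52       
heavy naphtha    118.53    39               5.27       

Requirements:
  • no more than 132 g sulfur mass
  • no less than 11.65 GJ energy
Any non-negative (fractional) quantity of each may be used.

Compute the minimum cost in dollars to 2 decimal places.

Treat it as an LP. Let x1 = barrels of alkylate, x2 = barrels of FCC naphtha, x3 = barrels of ethanol, x4 = barrels of heavy naphtha.
min 204.55x1 + 107.36x2 + 115.63x3 + 118.53x4 subject to:
  2x1 + 76x2 + 39x4 ≤ 132   (sulfur mass)
  4.81x1 + 5.22x2 + 3.52x3 + 5.27x4 ≥ 11.65   (energy)
  x1, x2, x3, x4 ≥ 0.
The cheapest feasible vertex uses only FCC naphtha, heavy naphtha; alkylate, ethanol are not used. Binding constraints: sulfur mass and energy.
Optimal quantities: FCC naphtha = 1.2252 barrels, heavy naphtha = 0.99705 barrels.
Total cost: 107.36·1.2252 + 118.53·0.99705 = 249.7178.

$249.72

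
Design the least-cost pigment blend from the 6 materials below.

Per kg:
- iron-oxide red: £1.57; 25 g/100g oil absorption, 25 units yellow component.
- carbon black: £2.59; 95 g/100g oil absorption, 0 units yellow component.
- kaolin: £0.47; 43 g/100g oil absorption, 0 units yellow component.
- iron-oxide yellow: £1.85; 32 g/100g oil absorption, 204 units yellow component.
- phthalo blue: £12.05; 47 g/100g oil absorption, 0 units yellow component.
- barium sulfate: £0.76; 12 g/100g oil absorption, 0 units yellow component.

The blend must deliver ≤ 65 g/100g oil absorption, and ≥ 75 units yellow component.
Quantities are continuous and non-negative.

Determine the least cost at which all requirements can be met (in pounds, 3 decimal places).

Let x1 = kg of iron-oxide red, x2 = kg of carbon black, x3 = kg of kaolin, x4 = kg of iron-oxide yellow, x5 = kg of phthalo blue, x6 = kg of barium sulfate.
Minimize 1.57x1 + 2.59x2 + 0.47x3 + 1.85x4 + 12.05x5 + 0.76x6 subject to:
  25x1 + 95x2 + 43x3 + 32x4 + 47x5 + 12x6 ≤ 65   (oil absorption)
  25x1 + 204x4 ≥ 75   (yellow component)
  x1, x2, x3, x4, x5, x6 ≥ 0.
The optimal basis is {iron-oxide yellow}; iron-oxide red, carbon black, kaolin, phthalo blue, barium sulfate drop out. There the yellow component constraint is tight.
Optimal quantities: iron-oxide yellow = 0.3676 kg.
Cost = 1.85·0.3676 = 0.68006.

£0.680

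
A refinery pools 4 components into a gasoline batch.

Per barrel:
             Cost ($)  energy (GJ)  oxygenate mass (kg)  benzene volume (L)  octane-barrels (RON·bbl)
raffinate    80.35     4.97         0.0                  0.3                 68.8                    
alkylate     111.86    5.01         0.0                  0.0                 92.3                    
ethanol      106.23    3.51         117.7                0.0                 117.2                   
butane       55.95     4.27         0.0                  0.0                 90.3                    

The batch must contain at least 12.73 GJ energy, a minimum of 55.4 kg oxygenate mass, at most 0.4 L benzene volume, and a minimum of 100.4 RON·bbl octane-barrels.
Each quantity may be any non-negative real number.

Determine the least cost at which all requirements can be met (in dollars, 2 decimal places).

Treat it as an LP. Let x1 = barrels of raffinate, x2 = barrels of alkylate, x3 = barrels of ethanol, x4 = barrels of butane.
Minimize 80.35x1 + 111.86x2 + 106.23x3 + 55.95x4 subject to:
  4.97x1 + 5.01x2 + 3.51x3 + 4.27x4 ≥ 12.73   (energy)
  117.7x3 ≥ 55.4   (oxygenate mass)
  0.3x1 ≤ 0.4   (benzene volume)
  68.8x1 + 92.3x2 + 117.2x3 + 90.3x4 ≥ 100.4   (octane-barrels)
  x1, x2, x3, x4 ≥ 0.
The cheapest feasible vertex uses only ethanol, butane; raffinate, alkylate are not used. The energy and oxygenate mass requirements are met with equality.
So ethanol = 0.47069 barrels, butane = 2.5944 barrels.
Hence cost = 106.23·0.47069 + 55.95·2.5944 = $195.1581.

$195.16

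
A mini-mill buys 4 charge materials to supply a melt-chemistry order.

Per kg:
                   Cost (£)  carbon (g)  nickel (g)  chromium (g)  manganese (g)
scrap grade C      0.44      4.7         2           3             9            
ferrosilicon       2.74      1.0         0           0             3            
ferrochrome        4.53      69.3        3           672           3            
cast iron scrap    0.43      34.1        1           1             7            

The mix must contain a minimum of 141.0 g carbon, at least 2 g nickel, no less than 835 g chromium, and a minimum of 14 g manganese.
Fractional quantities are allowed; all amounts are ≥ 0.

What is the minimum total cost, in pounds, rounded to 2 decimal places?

Treat it as an LP. Let x1 = kg of scrap grade C, x2 = kg of ferrosilicon, x3 = kg of ferrochrome, x4 = kg of cast iron scrap.
Minimize 0.44x1 + 2.74x2 + 4.53x3 + 0.43x4 s.t.:
  4.7x1 + 1x2 + 69.3x3 + 34.1x4 ≥ 141   (carbon)
  2x1 + 3x3 + 1x4 ≥ 2   (nickel)
  3x1 + 672x3 + 1x4 ≥ 835   (chromium)
  9x1 + 3x2 + 3x3 + 7x4 ≥ 14   (manganese)
  x1, x2, x3, x4 ≥ 0.
The cheapest feasible vertex uses only ferrochrome, cast iron scrap; scrap grade C, ferrosilicon are not used. The carbon and chromium requirements are met with equality.
So ferrochrome = 1.24 kg, cast iron scrap = 1.615 kg.
Hence cost = 4.53·1.24 + 0.43·1.615 = £6.3117.

£6.31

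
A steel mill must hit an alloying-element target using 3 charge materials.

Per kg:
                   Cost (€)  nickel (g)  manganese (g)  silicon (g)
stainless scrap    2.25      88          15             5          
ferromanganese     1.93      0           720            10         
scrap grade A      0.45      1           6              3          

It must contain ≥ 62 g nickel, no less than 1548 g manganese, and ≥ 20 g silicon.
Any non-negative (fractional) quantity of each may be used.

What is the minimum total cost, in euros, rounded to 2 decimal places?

Let x1 = kg of stainless scrap, x2 = kg of ferromanganese, x3 = kg of scrap grade A.
Minimize 2.25x1 + 1.93x2 + 0.45x3 s.t.:
  88x1 + 1x3 ≥ 62   (nickel)
  15x1 + 720x2 + 6x3 ≥ 1548   (manganese)
  5x1 + 10x2 + 3x3 ≥ 20   (silicon)
  x1, x2, x3 ≥ 0.
The minimum-cost mix takes nothing from scrap grade A — only stainless scrap, ferromanganese. Binding constraints: nickel and manganese.
So stainless scrap = 0.7045 kg, ferromanganese = 2.135 kg.
Objective = 2.25·0.7045 + 1.93·2.135 = 5.7057.

€5.71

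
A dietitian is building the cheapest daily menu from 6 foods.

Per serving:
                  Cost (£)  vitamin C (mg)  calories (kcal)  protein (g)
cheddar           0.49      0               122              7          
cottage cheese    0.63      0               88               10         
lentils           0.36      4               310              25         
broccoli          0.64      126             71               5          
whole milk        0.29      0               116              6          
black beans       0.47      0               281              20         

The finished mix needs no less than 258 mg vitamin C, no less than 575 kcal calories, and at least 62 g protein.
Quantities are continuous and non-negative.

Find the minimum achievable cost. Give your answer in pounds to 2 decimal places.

This is a linear program. Let x1 = servings of cheddar, x2 = servings of cottage cheese, x3 = servings of lentils, x4 = servings of broccoli, x5 = servings of whole milk, x6 = servings of black beans.
Minimize 0.49x1 + 0.63x2 + 0.36x3 + 0.64x4 + 0.29x5 + 0.47x6 with:
  4x3 + 126x4 ≥ 258   (vitamin C)
  122x1 + 88x2 + 310x3 + 71x4 + 116x5 + 281x6 ≥ 575   (calories)
  7x1 + 10x2 + 25x3 + 5x4 + 6x5 + 20x6 ≥ 62   (protein)
  x1, x2, x3, x4, x5, x6 ≥ 0.
At the optimum only lentils, broccoli are positive (cheddar, cottage cheese, whole milk, black beans = 0). The vitamin C and protein requirements are met with equality.
Solving gives x3 = 2.084, x4 = 1.981.
Objective = 0.36·2.084 + 0.64·1.981 = 2.0181.

£2.02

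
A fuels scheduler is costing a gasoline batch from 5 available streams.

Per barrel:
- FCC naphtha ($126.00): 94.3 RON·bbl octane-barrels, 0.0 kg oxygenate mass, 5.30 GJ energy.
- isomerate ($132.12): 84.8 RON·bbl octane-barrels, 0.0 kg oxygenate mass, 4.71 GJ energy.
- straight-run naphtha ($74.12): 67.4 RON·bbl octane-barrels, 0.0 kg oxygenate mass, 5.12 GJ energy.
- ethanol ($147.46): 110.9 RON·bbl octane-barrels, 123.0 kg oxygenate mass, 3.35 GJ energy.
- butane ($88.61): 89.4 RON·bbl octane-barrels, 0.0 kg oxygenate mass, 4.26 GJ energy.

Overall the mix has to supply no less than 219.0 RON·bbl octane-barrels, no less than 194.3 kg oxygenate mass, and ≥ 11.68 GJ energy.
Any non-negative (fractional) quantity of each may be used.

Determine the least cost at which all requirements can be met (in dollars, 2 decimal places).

$325.42

This is a linear program. Let x1 = barrels of FCC naphtha, x2 = barrels of isomerate, x3 = barrels of straight-run naphtha, x4 = barrels of ethanol, x5 = barrels of butane.
min 126x1 + 132.12x2 + 74.12x3 + 147.46x4 + 88.61x5 s.t.:
  94.3x1 + 84.8x2 + 67.4x3 + 110.9x4 + 89.4x5 ≥ 219   (octane-barrels)
  123x4 ≥ 194.3   (oxygenate mass)
  5.3x1 + 4.71x2 + 5.12x3 + 3.35x4 + 4.26x5 ≥ 11.68   (energy)
  x1, x2, x3, x4, x5 ≥ 0.
The minimum-cost mix takes nothing from FCC naphtha, isomerate, butane — only straight-run naphtha, ethanol. There the oxygenate mass and energy constraints are tight.
Solving gives x3 = 1.2477, x4 = 1.5797.
Hence cost = 74.12·1.2477 + 147.46·1.5797 = $325.4221.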